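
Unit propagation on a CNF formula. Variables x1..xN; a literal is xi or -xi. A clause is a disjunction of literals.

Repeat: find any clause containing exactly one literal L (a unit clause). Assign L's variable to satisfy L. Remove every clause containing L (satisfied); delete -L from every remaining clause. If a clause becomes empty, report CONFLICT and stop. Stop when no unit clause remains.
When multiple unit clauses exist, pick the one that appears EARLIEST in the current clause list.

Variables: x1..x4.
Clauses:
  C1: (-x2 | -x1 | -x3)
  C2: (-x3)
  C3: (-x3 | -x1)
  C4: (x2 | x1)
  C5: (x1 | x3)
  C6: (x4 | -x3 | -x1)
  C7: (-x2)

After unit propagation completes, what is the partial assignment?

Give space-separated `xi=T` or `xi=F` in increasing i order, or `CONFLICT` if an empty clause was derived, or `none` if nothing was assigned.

Answer: x1=T x2=F x3=F

Derivation:
unit clause [-3] forces x3=F; simplify:
  drop 3 from [1, 3] -> [1]
  satisfied 4 clause(s); 3 remain; assigned so far: [3]
unit clause [1] forces x1=T; simplify:
  satisfied 2 clause(s); 1 remain; assigned so far: [1, 3]
unit clause [-2] forces x2=F; simplify:
  satisfied 1 clause(s); 0 remain; assigned so far: [1, 2, 3]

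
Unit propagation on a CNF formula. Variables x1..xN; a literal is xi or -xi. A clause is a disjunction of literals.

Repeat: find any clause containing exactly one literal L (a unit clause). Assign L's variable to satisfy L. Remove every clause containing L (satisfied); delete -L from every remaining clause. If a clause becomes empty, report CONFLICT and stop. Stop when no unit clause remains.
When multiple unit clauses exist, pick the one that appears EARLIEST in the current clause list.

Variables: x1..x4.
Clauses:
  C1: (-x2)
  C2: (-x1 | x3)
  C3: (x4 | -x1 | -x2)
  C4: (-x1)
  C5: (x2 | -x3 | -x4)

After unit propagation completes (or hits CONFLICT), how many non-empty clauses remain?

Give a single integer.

Answer: 1

Derivation:
unit clause [-2] forces x2=F; simplify:
  drop 2 from [2, -3, -4] -> [-3, -4]
  satisfied 2 clause(s); 3 remain; assigned so far: [2]
unit clause [-1] forces x1=F; simplify:
  satisfied 2 clause(s); 1 remain; assigned so far: [1, 2]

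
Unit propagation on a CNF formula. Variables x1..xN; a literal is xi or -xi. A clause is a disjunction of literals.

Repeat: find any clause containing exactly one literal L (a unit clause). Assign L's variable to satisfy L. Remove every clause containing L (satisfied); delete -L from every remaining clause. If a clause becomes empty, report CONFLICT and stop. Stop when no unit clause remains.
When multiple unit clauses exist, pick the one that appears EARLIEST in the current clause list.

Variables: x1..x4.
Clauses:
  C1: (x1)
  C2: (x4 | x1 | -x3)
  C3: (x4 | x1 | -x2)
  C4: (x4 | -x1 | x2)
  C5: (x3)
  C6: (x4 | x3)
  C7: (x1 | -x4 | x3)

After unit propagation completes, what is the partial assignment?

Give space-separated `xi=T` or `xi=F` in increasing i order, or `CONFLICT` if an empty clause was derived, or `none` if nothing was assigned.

unit clause [1] forces x1=T; simplify:
  drop -1 from [4, -1, 2] -> [4, 2]
  satisfied 4 clause(s); 3 remain; assigned so far: [1]
unit clause [3] forces x3=T; simplify:
  satisfied 2 clause(s); 1 remain; assigned so far: [1, 3]

Answer: x1=T x3=T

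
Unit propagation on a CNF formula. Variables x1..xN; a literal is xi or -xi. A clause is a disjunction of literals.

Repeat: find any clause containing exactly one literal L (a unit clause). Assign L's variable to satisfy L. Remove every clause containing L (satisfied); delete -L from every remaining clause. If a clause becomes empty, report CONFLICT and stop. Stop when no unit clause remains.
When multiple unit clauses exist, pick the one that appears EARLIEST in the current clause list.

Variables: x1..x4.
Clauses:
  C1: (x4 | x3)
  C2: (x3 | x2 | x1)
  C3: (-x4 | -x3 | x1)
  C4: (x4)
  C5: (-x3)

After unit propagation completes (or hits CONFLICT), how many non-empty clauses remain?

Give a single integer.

unit clause [4] forces x4=T; simplify:
  drop -4 from [-4, -3, 1] -> [-3, 1]
  satisfied 2 clause(s); 3 remain; assigned so far: [4]
unit clause [-3] forces x3=F; simplify:
  drop 3 from [3, 2, 1] -> [2, 1]
  satisfied 2 clause(s); 1 remain; assigned so far: [3, 4]

Answer: 1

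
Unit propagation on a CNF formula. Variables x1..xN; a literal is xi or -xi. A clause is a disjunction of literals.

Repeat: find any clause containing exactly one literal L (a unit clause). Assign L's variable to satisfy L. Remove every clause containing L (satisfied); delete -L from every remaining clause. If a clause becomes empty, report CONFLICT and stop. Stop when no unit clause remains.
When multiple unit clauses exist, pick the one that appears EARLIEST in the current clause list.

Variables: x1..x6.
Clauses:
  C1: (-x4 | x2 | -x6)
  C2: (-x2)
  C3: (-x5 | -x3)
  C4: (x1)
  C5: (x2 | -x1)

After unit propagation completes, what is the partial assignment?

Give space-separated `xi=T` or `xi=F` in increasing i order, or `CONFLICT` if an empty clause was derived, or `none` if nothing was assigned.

Answer: CONFLICT

Derivation:
unit clause [-2] forces x2=F; simplify:
  drop 2 from [-4, 2, -6] -> [-4, -6]
  drop 2 from [2, -1] -> [-1]
  satisfied 1 clause(s); 4 remain; assigned so far: [2]
unit clause [1] forces x1=T; simplify:
  drop -1 from [-1] -> [] (empty!)
  satisfied 1 clause(s); 3 remain; assigned so far: [1, 2]
CONFLICT (empty clause)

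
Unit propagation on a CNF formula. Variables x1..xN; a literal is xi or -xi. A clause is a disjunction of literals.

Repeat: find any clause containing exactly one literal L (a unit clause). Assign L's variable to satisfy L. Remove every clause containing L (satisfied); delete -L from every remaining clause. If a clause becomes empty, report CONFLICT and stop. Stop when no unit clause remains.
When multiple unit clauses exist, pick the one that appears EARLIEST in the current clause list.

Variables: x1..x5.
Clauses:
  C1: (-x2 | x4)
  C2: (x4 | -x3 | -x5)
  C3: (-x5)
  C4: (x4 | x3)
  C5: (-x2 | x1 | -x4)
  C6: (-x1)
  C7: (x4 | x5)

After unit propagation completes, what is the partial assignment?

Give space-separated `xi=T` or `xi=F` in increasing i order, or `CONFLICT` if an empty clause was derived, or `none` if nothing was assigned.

unit clause [-5] forces x5=F; simplify:
  drop 5 from [4, 5] -> [4]
  satisfied 2 clause(s); 5 remain; assigned so far: [5]
unit clause [-1] forces x1=F; simplify:
  drop 1 from [-2, 1, -4] -> [-2, -4]
  satisfied 1 clause(s); 4 remain; assigned so far: [1, 5]
unit clause [4] forces x4=T; simplify:
  drop -4 from [-2, -4] -> [-2]
  satisfied 3 clause(s); 1 remain; assigned so far: [1, 4, 5]
unit clause [-2] forces x2=F; simplify:
  satisfied 1 clause(s); 0 remain; assigned so far: [1, 2, 4, 5]

Answer: x1=F x2=F x4=T x5=F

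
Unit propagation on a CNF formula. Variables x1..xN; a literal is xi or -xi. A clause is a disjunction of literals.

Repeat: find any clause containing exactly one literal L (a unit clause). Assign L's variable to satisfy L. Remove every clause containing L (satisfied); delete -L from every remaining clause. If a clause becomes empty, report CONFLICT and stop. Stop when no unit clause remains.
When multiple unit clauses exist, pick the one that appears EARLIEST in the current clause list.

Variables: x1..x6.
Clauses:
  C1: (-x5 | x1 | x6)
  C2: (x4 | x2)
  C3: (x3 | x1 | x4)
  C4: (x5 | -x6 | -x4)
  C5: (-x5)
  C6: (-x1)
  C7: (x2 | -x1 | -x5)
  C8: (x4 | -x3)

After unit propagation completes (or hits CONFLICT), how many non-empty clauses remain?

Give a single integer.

Answer: 4

Derivation:
unit clause [-5] forces x5=F; simplify:
  drop 5 from [5, -6, -4] -> [-6, -4]
  satisfied 3 clause(s); 5 remain; assigned so far: [5]
unit clause [-1] forces x1=F; simplify:
  drop 1 from [3, 1, 4] -> [3, 4]
  satisfied 1 clause(s); 4 remain; assigned so far: [1, 5]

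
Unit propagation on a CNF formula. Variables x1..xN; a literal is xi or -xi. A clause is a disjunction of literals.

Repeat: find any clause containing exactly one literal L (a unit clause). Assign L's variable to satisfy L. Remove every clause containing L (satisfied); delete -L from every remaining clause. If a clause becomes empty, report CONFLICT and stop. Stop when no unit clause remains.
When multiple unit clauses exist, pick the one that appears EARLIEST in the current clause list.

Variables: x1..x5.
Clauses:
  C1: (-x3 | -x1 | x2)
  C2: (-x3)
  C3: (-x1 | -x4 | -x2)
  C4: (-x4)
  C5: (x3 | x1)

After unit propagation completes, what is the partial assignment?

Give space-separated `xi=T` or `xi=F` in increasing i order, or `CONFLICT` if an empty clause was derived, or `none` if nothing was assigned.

unit clause [-3] forces x3=F; simplify:
  drop 3 from [3, 1] -> [1]
  satisfied 2 clause(s); 3 remain; assigned so far: [3]
unit clause [-4] forces x4=F; simplify:
  satisfied 2 clause(s); 1 remain; assigned so far: [3, 4]
unit clause [1] forces x1=T; simplify:
  satisfied 1 clause(s); 0 remain; assigned so far: [1, 3, 4]

Answer: x1=T x3=F x4=F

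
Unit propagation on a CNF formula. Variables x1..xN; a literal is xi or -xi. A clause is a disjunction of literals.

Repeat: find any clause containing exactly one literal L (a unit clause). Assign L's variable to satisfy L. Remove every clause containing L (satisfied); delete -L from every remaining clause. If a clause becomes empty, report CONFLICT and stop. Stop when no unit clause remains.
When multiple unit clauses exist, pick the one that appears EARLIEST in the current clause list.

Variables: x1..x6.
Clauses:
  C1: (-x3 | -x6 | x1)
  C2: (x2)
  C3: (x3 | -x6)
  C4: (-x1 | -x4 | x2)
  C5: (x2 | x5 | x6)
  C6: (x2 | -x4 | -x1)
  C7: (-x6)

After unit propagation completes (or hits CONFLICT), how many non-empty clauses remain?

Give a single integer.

unit clause [2] forces x2=T; simplify:
  satisfied 4 clause(s); 3 remain; assigned so far: [2]
unit clause [-6] forces x6=F; simplify:
  satisfied 3 clause(s); 0 remain; assigned so far: [2, 6]

Answer: 0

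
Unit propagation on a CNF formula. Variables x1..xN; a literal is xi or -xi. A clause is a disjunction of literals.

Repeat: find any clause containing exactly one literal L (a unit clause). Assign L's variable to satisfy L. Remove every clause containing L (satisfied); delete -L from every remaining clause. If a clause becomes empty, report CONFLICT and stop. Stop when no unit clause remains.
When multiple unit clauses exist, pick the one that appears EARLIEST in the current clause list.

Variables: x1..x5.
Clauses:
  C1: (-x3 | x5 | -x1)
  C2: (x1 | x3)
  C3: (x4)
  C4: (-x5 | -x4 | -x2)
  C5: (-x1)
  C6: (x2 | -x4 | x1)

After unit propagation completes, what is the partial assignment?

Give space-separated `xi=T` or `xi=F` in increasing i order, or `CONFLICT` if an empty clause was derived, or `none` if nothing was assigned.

Answer: x1=F x2=T x3=T x4=T x5=F

Derivation:
unit clause [4] forces x4=T; simplify:
  drop -4 from [-5, -4, -2] -> [-5, -2]
  drop -4 from [2, -4, 1] -> [2, 1]
  satisfied 1 clause(s); 5 remain; assigned so far: [4]
unit clause [-1] forces x1=F; simplify:
  drop 1 from [1, 3] -> [3]
  drop 1 from [2, 1] -> [2]
  satisfied 2 clause(s); 3 remain; assigned so far: [1, 4]
unit clause [3] forces x3=T; simplify:
  satisfied 1 clause(s); 2 remain; assigned so far: [1, 3, 4]
unit clause [2] forces x2=T; simplify:
  drop -2 from [-5, -2] -> [-5]
  satisfied 1 clause(s); 1 remain; assigned so far: [1, 2, 3, 4]
unit clause [-5] forces x5=F; simplify:
  satisfied 1 clause(s); 0 remain; assigned so far: [1, 2, 3, 4, 5]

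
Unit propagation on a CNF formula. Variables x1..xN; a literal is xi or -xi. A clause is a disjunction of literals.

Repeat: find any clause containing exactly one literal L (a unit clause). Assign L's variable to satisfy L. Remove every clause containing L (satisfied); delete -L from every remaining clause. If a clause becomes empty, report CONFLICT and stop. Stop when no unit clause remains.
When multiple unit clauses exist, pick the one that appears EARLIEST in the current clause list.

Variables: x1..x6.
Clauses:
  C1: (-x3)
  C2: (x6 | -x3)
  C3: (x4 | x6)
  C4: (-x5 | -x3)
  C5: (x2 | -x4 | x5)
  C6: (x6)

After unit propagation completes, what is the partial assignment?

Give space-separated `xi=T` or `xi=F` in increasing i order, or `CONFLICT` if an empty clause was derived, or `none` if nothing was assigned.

unit clause [-3] forces x3=F; simplify:
  satisfied 3 clause(s); 3 remain; assigned so far: [3]
unit clause [6] forces x6=T; simplify:
  satisfied 2 clause(s); 1 remain; assigned so far: [3, 6]

Answer: x3=F x6=T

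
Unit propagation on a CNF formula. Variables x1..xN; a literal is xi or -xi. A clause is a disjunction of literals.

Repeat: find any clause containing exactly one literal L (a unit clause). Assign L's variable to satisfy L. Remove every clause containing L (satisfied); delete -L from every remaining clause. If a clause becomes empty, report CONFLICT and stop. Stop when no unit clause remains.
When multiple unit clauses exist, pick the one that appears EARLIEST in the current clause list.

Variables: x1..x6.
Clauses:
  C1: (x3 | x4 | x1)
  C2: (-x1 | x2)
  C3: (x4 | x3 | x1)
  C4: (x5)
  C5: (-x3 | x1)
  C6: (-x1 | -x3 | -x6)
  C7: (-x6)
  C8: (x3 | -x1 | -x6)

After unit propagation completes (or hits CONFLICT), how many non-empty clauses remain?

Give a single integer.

Answer: 4

Derivation:
unit clause [5] forces x5=T; simplify:
  satisfied 1 clause(s); 7 remain; assigned so far: [5]
unit clause [-6] forces x6=F; simplify:
  satisfied 3 clause(s); 4 remain; assigned so far: [5, 6]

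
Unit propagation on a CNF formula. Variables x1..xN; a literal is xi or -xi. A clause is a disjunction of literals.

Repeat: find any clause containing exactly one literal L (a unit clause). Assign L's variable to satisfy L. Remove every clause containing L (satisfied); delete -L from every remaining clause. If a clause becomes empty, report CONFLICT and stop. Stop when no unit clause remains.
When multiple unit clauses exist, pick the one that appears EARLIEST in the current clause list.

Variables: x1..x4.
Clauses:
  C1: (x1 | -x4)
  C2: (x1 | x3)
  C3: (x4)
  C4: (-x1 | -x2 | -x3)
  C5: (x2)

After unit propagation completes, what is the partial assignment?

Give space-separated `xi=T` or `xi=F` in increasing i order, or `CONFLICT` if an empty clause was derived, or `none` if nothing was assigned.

Answer: x1=T x2=T x3=F x4=T

Derivation:
unit clause [4] forces x4=T; simplify:
  drop -4 from [1, -4] -> [1]
  satisfied 1 clause(s); 4 remain; assigned so far: [4]
unit clause [1] forces x1=T; simplify:
  drop -1 from [-1, -2, -3] -> [-2, -3]
  satisfied 2 clause(s); 2 remain; assigned so far: [1, 4]
unit clause [2] forces x2=T; simplify:
  drop -2 from [-2, -3] -> [-3]
  satisfied 1 clause(s); 1 remain; assigned so far: [1, 2, 4]
unit clause [-3] forces x3=F; simplify:
  satisfied 1 clause(s); 0 remain; assigned so far: [1, 2, 3, 4]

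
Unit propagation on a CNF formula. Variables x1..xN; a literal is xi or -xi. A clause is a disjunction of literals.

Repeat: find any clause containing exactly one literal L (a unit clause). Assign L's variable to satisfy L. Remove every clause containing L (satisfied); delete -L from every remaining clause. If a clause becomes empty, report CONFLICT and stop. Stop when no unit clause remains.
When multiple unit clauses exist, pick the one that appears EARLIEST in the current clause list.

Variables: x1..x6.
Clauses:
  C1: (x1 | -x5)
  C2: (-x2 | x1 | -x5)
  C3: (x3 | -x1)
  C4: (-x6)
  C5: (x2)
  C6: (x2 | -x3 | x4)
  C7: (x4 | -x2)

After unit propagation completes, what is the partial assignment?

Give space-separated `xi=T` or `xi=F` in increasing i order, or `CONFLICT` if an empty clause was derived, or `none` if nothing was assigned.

Answer: x2=T x4=T x6=F

Derivation:
unit clause [-6] forces x6=F; simplify:
  satisfied 1 clause(s); 6 remain; assigned so far: [6]
unit clause [2] forces x2=T; simplify:
  drop -2 from [-2, 1, -5] -> [1, -5]
  drop -2 from [4, -2] -> [4]
  satisfied 2 clause(s); 4 remain; assigned so far: [2, 6]
unit clause [4] forces x4=T; simplify:
  satisfied 1 clause(s); 3 remain; assigned so far: [2, 4, 6]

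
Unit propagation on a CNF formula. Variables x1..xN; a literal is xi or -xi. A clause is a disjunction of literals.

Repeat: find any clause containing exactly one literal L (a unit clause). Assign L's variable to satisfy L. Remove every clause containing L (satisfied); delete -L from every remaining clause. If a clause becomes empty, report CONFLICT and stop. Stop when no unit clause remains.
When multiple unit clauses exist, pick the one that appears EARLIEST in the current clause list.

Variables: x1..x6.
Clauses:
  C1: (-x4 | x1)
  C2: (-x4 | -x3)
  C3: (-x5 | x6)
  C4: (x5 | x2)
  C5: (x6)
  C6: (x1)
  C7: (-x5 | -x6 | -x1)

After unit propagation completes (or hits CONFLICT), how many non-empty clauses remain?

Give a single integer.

unit clause [6] forces x6=T; simplify:
  drop -6 from [-5, -6, -1] -> [-5, -1]
  satisfied 2 clause(s); 5 remain; assigned so far: [6]
unit clause [1] forces x1=T; simplify:
  drop -1 from [-5, -1] -> [-5]
  satisfied 2 clause(s); 3 remain; assigned so far: [1, 6]
unit clause [-5] forces x5=F; simplify:
  drop 5 from [5, 2] -> [2]
  satisfied 1 clause(s); 2 remain; assigned so far: [1, 5, 6]
unit clause [2] forces x2=T; simplify:
  satisfied 1 clause(s); 1 remain; assigned so far: [1, 2, 5, 6]

Answer: 1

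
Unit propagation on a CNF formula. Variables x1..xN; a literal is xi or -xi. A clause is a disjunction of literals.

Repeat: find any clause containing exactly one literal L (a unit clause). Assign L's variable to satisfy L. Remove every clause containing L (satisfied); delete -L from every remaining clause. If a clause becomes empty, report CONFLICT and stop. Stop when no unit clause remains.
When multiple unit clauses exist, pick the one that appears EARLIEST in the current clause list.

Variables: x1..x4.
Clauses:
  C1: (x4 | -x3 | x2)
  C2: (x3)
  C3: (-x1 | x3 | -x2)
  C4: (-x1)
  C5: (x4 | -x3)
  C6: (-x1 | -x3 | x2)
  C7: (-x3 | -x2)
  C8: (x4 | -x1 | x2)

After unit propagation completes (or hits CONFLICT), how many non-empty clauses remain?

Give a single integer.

Answer: 0

Derivation:
unit clause [3] forces x3=T; simplify:
  drop -3 from [4, -3, 2] -> [4, 2]
  drop -3 from [4, -3] -> [4]
  drop -3 from [-1, -3, 2] -> [-1, 2]
  drop -3 from [-3, -2] -> [-2]
  satisfied 2 clause(s); 6 remain; assigned so far: [3]
unit clause [-1] forces x1=F; simplify:
  satisfied 3 clause(s); 3 remain; assigned so far: [1, 3]
unit clause [4] forces x4=T; simplify:
  satisfied 2 clause(s); 1 remain; assigned so far: [1, 3, 4]
unit clause [-2] forces x2=F; simplify:
  satisfied 1 clause(s); 0 remain; assigned so far: [1, 2, 3, 4]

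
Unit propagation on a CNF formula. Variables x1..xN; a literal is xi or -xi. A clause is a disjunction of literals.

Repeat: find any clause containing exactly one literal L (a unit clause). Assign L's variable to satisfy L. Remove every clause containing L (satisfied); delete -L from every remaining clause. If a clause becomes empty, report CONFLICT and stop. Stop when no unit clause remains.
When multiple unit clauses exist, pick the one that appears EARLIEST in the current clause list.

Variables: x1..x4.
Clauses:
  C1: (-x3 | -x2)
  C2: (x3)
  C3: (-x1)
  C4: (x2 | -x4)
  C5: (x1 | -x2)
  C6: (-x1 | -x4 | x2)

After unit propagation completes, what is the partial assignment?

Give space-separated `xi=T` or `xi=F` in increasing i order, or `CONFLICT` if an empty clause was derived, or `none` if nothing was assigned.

unit clause [3] forces x3=T; simplify:
  drop -3 from [-3, -2] -> [-2]
  satisfied 1 clause(s); 5 remain; assigned so far: [3]
unit clause [-2] forces x2=F; simplify:
  drop 2 from [2, -4] -> [-4]
  drop 2 from [-1, -4, 2] -> [-1, -4]
  satisfied 2 clause(s); 3 remain; assigned so far: [2, 3]
unit clause [-1] forces x1=F; simplify:
  satisfied 2 clause(s); 1 remain; assigned so far: [1, 2, 3]
unit clause [-4] forces x4=F; simplify:
  satisfied 1 clause(s); 0 remain; assigned so far: [1, 2, 3, 4]

Answer: x1=F x2=F x3=T x4=F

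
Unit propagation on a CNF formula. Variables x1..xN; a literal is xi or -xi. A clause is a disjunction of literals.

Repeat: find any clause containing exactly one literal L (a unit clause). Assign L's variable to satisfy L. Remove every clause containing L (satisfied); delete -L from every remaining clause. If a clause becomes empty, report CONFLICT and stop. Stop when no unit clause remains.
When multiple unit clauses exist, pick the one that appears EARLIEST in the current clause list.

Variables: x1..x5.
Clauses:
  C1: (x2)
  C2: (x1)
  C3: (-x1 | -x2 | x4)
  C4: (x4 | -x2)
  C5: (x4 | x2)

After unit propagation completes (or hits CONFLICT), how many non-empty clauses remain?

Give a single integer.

unit clause [2] forces x2=T; simplify:
  drop -2 from [-1, -2, 4] -> [-1, 4]
  drop -2 from [4, -2] -> [4]
  satisfied 2 clause(s); 3 remain; assigned so far: [2]
unit clause [1] forces x1=T; simplify:
  drop -1 from [-1, 4] -> [4]
  satisfied 1 clause(s); 2 remain; assigned so far: [1, 2]
unit clause [4] forces x4=T; simplify:
  satisfied 2 clause(s); 0 remain; assigned so far: [1, 2, 4]

Answer: 0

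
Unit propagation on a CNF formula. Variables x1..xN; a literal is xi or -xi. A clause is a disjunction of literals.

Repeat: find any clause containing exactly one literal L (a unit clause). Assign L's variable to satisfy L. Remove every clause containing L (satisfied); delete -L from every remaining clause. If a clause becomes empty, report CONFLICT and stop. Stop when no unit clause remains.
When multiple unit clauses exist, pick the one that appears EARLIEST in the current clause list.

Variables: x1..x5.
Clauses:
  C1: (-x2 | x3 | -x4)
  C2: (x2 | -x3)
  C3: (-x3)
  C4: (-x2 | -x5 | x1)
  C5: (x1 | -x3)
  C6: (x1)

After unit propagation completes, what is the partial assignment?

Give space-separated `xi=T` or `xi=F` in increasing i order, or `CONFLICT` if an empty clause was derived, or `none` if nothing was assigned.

Answer: x1=T x3=F

Derivation:
unit clause [-3] forces x3=F; simplify:
  drop 3 from [-2, 3, -4] -> [-2, -4]
  satisfied 3 clause(s); 3 remain; assigned so far: [3]
unit clause [1] forces x1=T; simplify:
  satisfied 2 clause(s); 1 remain; assigned so far: [1, 3]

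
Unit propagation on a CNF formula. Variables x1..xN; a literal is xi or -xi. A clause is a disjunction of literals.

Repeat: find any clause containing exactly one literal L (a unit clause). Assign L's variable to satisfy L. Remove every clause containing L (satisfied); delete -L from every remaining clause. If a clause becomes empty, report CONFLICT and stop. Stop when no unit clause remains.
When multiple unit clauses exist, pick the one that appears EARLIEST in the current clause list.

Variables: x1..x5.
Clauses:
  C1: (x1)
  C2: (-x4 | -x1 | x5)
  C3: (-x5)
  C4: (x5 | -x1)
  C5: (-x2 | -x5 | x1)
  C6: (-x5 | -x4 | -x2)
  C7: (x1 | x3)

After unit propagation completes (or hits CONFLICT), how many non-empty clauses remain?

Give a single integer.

unit clause [1] forces x1=T; simplify:
  drop -1 from [-4, -1, 5] -> [-4, 5]
  drop -1 from [5, -1] -> [5]
  satisfied 3 clause(s); 4 remain; assigned so far: [1]
unit clause [-5] forces x5=F; simplify:
  drop 5 from [-4, 5] -> [-4]
  drop 5 from [5] -> [] (empty!)
  satisfied 2 clause(s); 2 remain; assigned so far: [1, 5]
CONFLICT (empty clause)

Answer: 1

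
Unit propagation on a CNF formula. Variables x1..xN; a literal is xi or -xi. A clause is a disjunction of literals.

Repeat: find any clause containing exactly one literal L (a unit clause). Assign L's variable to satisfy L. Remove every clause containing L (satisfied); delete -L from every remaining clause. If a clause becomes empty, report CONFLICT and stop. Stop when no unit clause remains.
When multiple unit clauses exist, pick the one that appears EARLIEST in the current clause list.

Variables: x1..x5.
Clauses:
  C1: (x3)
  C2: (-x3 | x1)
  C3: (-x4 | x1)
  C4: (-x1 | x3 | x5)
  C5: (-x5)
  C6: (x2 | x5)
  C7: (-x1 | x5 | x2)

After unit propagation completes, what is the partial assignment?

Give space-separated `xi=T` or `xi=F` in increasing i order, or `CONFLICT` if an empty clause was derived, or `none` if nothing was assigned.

unit clause [3] forces x3=T; simplify:
  drop -3 from [-3, 1] -> [1]
  satisfied 2 clause(s); 5 remain; assigned so far: [3]
unit clause [1] forces x1=T; simplify:
  drop -1 from [-1, 5, 2] -> [5, 2]
  satisfied 2 clause(s); 3 remain; assigned so far: [1, 3]
unit clause [-5] forces x5=F; simplify:
  drop 5 from [2, 5] -> [2]
  drop 5 from [5, 2] -> [2]
  satisfied 1 clause(s); 2 remain; assigned so far: [1, 3, 5]
unit clause [2] forces x2=T; simplify:
  satisfied 2 clause(s); 0 remain; assigned so far: [1, 2, 3, 5]

Answer: x1=T x2=T x3=T x5=F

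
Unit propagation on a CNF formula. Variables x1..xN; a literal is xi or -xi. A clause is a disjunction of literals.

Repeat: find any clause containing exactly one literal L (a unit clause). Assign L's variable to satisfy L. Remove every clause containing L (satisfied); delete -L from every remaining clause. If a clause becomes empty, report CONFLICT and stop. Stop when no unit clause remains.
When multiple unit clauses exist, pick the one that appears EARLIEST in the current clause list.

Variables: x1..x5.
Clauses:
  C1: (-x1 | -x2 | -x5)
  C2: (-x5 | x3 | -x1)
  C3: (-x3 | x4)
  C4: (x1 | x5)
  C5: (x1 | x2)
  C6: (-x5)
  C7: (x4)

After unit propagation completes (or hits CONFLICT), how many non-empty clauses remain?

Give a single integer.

Answer: 0

Derivation:
unit clause [-5] forces x5=F; simplify:
  drop 5 from [1, 5] -> [1]
  satisfied 3 clause(s); 4 remain; assigned so far: [5]
unit clause [1] forces x1=T; simplify:
  satisfied 2 clause(s); 2 remain; assigned so far: [1, 5]
unit clause [4] forces x4=T; simplify:
  satisfied 2 clause(s); 0 remain; assigned so far: [1, 4, 5]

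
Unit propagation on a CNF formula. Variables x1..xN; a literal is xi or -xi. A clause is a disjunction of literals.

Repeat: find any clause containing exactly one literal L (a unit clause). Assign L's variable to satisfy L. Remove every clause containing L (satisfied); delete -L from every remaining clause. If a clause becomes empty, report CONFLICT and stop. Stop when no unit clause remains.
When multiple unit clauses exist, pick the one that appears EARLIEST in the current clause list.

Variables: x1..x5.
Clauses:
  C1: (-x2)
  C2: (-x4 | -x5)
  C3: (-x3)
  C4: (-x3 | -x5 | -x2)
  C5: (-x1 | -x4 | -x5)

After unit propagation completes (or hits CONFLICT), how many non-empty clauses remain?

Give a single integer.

unit clause [-2] forces x2=F; simplify:
  satisfied 2 clause(s); 3 remain; assigned so far: [2]
unit clause [-3] forces x3=F; simplify:
  satisfied 1 clause(s); 2 remain; assigned so far: [2, 3]

Answer: 2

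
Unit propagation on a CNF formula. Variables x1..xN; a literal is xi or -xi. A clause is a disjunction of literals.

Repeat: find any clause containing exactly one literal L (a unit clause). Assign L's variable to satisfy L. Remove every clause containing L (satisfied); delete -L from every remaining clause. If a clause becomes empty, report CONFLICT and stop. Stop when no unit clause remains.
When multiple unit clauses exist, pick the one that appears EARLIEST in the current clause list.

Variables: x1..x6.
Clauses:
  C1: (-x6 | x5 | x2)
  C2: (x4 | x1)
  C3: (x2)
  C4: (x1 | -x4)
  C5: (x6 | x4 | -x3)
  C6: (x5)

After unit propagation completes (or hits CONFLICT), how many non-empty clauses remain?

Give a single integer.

Answer: 3

Derivation:
unit clause [2] forces x2=T; simplify:
  satisfied 2 clause(s); 4 remain; assigned so far: [2]
unit clause [5] forces x5=T; simplify:
  satisfied 1 clause(s); 3 remain; assigned so far: [2, 5]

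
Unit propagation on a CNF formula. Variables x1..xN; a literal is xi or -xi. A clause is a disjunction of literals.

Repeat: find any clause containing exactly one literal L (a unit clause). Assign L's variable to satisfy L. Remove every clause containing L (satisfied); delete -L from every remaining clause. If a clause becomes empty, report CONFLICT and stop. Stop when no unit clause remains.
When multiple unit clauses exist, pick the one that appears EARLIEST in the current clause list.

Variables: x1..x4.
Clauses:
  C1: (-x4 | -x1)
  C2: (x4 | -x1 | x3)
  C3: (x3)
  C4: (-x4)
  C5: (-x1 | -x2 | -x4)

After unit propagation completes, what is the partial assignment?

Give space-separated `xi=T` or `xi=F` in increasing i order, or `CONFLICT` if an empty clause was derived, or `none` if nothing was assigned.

unit clause [3] forces x3=T; simplify:
  satisfied 2 clause(s); 3 remain; assigned so far: [3]
unit clause [-4] forces x4=F; simplify:
  satisfied 3 clause(s); 0 remain; assigned so far: [3, 4]

Answer: x3=T x4=F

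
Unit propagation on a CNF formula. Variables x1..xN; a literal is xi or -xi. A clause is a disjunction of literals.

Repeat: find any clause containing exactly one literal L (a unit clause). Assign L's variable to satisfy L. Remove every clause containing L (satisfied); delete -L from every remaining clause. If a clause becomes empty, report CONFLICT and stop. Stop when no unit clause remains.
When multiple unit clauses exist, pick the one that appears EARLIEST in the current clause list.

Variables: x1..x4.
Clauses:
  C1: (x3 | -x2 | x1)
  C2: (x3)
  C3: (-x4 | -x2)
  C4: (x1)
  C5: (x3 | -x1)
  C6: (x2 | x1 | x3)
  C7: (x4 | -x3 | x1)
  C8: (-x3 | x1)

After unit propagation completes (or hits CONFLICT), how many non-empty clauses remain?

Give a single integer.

unit clause [3] forces x3=T; simplify:
  drop -3 from [4, -3, 1] -> [4, 1]
  drop -3 from [-3, 1] -> [1]
  satisfied 4 clause(s); 4 remain; assigned so far: [3]
unit clause [1] forces x1=T; simplify:
  satisfied 3 clause(s); 1 remain; assigned so far: [1, 3]

Answer: 1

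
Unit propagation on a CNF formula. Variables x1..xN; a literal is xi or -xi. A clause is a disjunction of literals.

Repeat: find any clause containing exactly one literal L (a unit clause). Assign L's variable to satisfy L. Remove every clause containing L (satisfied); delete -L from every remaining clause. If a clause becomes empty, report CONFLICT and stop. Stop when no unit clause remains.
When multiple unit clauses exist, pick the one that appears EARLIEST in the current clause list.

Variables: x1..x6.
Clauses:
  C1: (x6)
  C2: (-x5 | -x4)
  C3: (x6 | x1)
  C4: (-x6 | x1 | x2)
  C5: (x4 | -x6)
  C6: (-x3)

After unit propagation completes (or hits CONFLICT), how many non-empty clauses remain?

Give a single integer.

Answer: 1

Derivation:
unit clause [6] forces x6=T; simplify:
  drop -6 from [-6, 1, 2] -> [1, 2]
  drop -6 from [4, -6] -> [4]
  satisfied 2 clause(s); 4 remain; assigned so far: [6]
unit clause [4] forces x4=T; simplify:
  drop -4 from [-5, -4] -> [-5]
  satisfied 1 clause(s); 3 remain; assigned so far: [4, 6]
unit clause [-5] forces x5=F; simplify:
  satisfied 1 clause(s); 2 remain; assigned so far: [4, 5, 6]
unit clause [-3] forces x3=F; simplify:
  satisfied 1 clause(s); 1 remain; assigned so far: [3, 4, 5, 6]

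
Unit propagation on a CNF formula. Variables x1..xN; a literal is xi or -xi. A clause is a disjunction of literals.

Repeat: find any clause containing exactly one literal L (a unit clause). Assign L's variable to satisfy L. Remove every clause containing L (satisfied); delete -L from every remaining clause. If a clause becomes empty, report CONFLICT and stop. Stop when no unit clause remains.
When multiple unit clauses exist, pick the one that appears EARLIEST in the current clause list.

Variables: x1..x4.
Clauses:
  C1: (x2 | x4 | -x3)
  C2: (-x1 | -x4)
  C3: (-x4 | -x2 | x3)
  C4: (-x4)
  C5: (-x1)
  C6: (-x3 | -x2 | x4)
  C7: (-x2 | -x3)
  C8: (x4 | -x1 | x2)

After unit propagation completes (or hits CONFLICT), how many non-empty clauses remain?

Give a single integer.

Answer: 3

Derivation:
unit clause [-4] forces x4=F; simplify:
  drop 4 from [2, 4, -3] -> [2, -3]
  drop 4 from [-3, -2, 4] -> [-3, -2]
  drop 4 from [4, -1, 2] -> [-1, 2]
  satisfied 3 clause(s); 5 remain; assigned so far: [4]
unit clause [-1] forces x1=F; simplify:
  satisfied 2 clause(s); 3 remain; assigned so far: [1, 4]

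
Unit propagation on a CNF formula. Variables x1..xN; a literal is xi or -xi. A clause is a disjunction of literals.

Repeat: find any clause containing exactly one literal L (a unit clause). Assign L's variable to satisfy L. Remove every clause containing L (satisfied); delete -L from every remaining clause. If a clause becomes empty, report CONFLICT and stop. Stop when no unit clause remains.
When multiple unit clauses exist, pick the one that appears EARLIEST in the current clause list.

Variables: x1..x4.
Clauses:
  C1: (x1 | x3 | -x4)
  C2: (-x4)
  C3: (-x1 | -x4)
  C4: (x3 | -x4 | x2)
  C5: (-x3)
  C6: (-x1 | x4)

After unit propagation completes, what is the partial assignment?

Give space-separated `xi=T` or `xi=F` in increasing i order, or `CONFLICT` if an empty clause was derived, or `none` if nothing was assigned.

unit clause [-4] forces x4=F; simplify:
  drop 4 from [-1, 4] -> [-1]
  satisfied 4 clause(s); 2 remain; assigned so far: [4]
unit clause [-3] forces x3=F; simplify:
  satisfied 1 clause(s); 1 remain; assigned so far: [3, 4]
unit clause [-1] forces x1=F; simplify:
  satisfied 1 clause(s); 0 remain; assigned so far: [1, 3, 4]

Answer: x1=F x3=F x4=F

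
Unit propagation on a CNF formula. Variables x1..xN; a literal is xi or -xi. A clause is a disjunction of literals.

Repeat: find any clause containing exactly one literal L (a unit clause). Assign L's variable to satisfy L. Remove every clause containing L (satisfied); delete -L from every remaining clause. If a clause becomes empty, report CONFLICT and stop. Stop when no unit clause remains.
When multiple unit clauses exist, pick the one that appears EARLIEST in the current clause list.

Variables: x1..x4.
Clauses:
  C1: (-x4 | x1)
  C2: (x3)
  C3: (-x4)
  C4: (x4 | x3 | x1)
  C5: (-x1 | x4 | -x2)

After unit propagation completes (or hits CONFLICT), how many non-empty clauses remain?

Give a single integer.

Answer: 1

Derivation:
unit clause [3] forces x3=T; simplify:
  satisfied 2 clause(s); 3 remain; assigned so far: [3]
unit clause [-4] forces x4=F; simplify:
  drop 4 from [-1, 4, -2] -> [-1, -2]
  satisfied 2 clause(s); 1 remain; assigned so far: [3, 4]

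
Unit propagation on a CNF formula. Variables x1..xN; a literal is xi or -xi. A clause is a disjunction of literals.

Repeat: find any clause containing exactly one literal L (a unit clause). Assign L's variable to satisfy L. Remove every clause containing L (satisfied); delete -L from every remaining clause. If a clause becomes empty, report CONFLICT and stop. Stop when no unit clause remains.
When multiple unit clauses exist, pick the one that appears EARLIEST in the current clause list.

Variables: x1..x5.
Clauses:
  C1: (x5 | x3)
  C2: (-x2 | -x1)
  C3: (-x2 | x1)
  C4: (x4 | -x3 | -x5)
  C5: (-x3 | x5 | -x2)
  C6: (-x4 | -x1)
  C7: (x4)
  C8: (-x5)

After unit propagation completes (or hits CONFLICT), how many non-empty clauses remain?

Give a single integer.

unit clause [4] forces x4=T; simplify:
  drop -4 from [-4, -1] -> [-1]
  satisfied 2 clause(s); 6 remain; assigned so far: [4]
unit clause [-1] forces x1=F; simplify:
  drop 1 from [-2, 1] -> [-2]
  satisfied 2 clause(s); 4 remain; assigned so far: [1, 4]
unit clause [-2] forces x2=F; simplify:
  satisfied 2 clause(s); 2 remain; assigned so far: [1, 2, 4]
unit clause [-5] forces x5=F; simplify:
  drop 5 from [5, 3] -> [3]
  satisfied 1 clause(s); 1 remain; assigned so far: [1, 2, 4, 5]
unit clause [3] forces x3=T; simplify:
  satisfied 1 clause(s); 0 remain; assigned so far: [1, 2, 3, 4, 5]

Answer: 0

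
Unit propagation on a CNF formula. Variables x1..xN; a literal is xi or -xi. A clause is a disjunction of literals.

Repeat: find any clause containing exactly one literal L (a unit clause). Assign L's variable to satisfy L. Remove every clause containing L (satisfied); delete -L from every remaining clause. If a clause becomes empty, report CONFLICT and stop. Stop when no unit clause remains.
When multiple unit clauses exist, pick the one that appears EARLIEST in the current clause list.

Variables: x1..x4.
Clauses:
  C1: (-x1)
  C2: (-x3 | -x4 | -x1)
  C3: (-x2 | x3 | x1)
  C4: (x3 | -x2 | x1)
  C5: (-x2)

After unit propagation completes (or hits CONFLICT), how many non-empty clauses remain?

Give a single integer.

unit clause [-1] forces x1=F; simplify:
  drop 1 from [-2, 3, 1] -> [-2, 3]
  drop 1 from [3, -2, 1] -> [3, -2]
  satisfied 2 clause(s); 3 remain; assigned so far: [1]
unit clause [-2] forces x2=F; simplify:
  satisfied 3 clause(s); 0 remain; assigned so far: [1, 2]

Answer: 0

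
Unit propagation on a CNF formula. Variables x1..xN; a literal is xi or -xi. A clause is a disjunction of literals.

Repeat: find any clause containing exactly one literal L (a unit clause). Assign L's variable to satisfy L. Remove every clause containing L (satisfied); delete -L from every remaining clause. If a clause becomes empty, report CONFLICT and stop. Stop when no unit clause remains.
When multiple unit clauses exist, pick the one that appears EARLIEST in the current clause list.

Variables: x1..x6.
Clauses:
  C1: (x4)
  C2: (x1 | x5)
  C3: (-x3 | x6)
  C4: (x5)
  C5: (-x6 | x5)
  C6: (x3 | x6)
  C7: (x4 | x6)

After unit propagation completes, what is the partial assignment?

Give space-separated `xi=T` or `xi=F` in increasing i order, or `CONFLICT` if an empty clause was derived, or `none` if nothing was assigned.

unit clause [4] forces x4=T; simplify:
  satisfied 2 clause(s); 5 remain; assigned so far: [4]
unit clause [5] forces x5=T; simplify:
  satisfied 3 clause(s); 2 remain; assigned so far: [4, 5]

Answer: x4=T x5=T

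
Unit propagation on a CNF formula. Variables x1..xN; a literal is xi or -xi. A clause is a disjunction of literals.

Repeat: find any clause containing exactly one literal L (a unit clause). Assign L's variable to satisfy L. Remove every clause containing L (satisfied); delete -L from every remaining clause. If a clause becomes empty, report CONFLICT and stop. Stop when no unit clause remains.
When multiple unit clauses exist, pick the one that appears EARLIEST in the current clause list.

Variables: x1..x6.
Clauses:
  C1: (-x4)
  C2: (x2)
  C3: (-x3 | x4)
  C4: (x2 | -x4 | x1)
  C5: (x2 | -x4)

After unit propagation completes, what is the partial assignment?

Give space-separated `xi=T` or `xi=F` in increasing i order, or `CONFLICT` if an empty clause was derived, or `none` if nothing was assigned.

Answer: x2=T x3=F x4=F

Derivation:
unit clause [-4] forces x4=F; simplify:
  drop 4 from [-3, 4] -> [-3]
  satisfied 3 clause(s); 2 remain; assigned so far: [4]
unit clause [2] forces x2=T; simplify:
  satisfied 1 clause(s); 1 remain; assigned so far: [2, 4]
unit clause [-3] forces x3=F; simplify:
  satisfied 1 clause(s); 0 remain; assigned so far: [2, 3, 4]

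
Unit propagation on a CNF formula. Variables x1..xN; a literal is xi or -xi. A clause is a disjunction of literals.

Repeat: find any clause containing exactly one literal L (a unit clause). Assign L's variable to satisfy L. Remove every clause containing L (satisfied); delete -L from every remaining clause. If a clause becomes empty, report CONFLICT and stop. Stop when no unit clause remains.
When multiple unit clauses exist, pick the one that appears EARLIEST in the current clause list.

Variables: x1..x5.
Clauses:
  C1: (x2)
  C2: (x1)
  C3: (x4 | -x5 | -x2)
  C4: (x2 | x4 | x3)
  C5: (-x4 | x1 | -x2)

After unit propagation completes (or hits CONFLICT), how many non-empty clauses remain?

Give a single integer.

unit clause [2] forces x2=T; simplify:
  drop -2 from [4, -5, -2] -> [4, -5]
  drop -2 from [-4, 1, -2] -> [-4, 1]
  satisfied 2 clause(s); 3 remain; assigned so far: [2]
unit clause [1] forces x1=T; simplify:
  satisfied 2 clause(s); 1 remain; assigned so far: [1, 2]

Answer: 1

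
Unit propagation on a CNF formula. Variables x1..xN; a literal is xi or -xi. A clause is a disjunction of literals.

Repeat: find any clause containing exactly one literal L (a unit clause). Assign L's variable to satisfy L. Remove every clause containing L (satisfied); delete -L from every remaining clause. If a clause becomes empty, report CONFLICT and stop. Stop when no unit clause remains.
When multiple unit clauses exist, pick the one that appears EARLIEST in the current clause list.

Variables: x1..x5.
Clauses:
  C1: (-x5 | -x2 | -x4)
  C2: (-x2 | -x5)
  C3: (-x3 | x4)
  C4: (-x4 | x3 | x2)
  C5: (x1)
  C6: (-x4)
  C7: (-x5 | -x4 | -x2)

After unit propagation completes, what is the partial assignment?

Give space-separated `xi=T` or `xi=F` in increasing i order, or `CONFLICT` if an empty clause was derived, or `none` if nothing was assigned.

Answer: x1=T x3=F x4=F

Derivation:
unit clause [1] forces x1=T; simplify:
  satisfied 1 clause(s); 6 remain; assigned so far: [1]
unit clause [-4] forces x4=F; simplify:
  drop 4 from [-3, 4] -> [-3]
  satisfied 4 clause(s); 2 remain; assigned so far: [1, 4]
unit clause [-3] forces x3=F; simplify:
  satisfied 1 clause(s); 1 remain; assigned so far: [1, 3, 4]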